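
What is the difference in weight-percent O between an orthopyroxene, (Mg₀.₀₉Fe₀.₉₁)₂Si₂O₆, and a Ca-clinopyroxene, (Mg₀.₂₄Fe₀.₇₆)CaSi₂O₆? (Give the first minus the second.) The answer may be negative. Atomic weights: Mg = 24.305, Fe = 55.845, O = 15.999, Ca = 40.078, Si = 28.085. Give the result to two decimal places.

-2.73 percentage points

First mineral: 95.994 g O in 258.177 g formula = 37.18 wt% O.
Second mineral: 95.994 g O in 240.517 g formula = 39.91 wt% O.
37.18% − 39.91% gives a difference of -2.73 percentage points.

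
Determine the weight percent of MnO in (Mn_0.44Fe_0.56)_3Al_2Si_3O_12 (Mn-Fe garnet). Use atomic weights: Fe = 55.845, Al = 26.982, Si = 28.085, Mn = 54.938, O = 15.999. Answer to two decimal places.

18.86 wt%

Molar mass of (Mn_0.44Fe_0.56)_3Al_2Si_3O_12 = 1.32*54.938 + 1.68*55.845 + 2*26.982 + 3*28.085 + 12*15.999 = 496.545 g/mol.
Each formula unit contains 1.32 Mn, equivalent to 1.32/1 = 1.3200 mol MnO.
M(MnO) = 1×54.938 + 1×15.999 = 70.937 g/mol.
Mass of MnO per formula unit = 1.3200 × 70.937 = 93.637 g.
MnO wt% = 93.637 / 496.545 × 100 = 18.86%.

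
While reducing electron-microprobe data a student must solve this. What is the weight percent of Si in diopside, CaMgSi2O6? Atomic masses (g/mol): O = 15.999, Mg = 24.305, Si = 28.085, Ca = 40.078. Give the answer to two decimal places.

Molar mass of CaMgSi2O6: 1×40.078 + 1×24.305 + 2×28.085 + 6×15.999 = 216.547 g/mol.
Mass of Si per formula unit: 2 × 28.085 = 56.170 g.
Weight fraction Si = 56.170 / 216.547 = 0.2594.

25.94 mass %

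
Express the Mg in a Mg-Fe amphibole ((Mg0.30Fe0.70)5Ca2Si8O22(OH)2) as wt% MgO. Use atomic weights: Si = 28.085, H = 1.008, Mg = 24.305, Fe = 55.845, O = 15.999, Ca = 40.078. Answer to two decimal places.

M((Mg0.30Fe0.70)5Ca2Si8O22(OH)2) = 922.743 g/mol; M(MgO) = 40.304 g/mol.
Moles MgO per formula unit = 1.50 Mg ÷ 1 = 1.5000.
MgO fraction = (1.5000 × 40.304) / 922.743 = 60.456/922.743 = 0.0655.

6.55 wt%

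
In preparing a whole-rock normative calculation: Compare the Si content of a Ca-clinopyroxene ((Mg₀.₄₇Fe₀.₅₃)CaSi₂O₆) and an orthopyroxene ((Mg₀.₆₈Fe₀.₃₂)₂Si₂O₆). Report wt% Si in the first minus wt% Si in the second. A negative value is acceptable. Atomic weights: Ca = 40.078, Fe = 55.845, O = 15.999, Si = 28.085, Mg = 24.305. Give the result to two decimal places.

-1.34 percentage points

M((Mg₀.₄₇Fe₀.₅₃)CaSi₂O₆) = 233.263 g/mol, so wt% Si = 56.170/233.263 × 100 = 24.08%.
M((Mg₀.₆₈Fe₀.₃₂)₂Si₂O₆) = 220.960 g/mol, so wt% Si = 56.170/220.960 × 100 = 25.42%.
24.08 − 25.42 = -1.34 pp.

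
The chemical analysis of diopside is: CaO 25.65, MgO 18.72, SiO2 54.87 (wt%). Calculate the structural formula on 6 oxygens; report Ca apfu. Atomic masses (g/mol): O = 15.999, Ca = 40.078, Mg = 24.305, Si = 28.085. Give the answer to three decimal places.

CaO (M=56.077): mol = 0.45741; Ca = 0.45741, O = 0.45741.
MgO (M=40.304): mol = 0.46447; Mg = 0.46447, O = 0.46447.
SiO2 (M=60.083): mol = 0.91324; Si = 0.91324, O = 1.82648.
ΣO = 2.74836; factor = 6/ΣO = 2.18312.
Ca apfu = 0.45741 × 2.18312 = 0.999.

0.999 Ca apfu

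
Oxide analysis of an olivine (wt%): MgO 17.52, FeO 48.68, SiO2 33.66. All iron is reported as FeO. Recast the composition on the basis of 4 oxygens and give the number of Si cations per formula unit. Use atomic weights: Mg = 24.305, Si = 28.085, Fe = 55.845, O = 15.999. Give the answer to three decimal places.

MgO (M=40.304): mol = 0.43470; Mg = 0.43470, O = 0.43470.
FeO (M=71.844): mol = 0.67758; Fe = 0.67758, O = 0.67758.
SiO2 (M=60.083): mol = 0.56023; Si = 0.56023, O = 1.12046.
ΣO = 2.23274; factor = 4/ΣO = 1.79152.
Si apfu = 0.56023 × 1.79152 = 1.004.

1.004 Si apfu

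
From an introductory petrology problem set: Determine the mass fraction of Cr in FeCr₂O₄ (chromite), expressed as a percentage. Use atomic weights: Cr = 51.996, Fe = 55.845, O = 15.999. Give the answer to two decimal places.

Formula mass = 1×55.845 + 2×51.996 + 4×15.999 = 223.833 g/mol, of which 103.992 g is Cr.
So Cr makes up 103.992/223.833 = 0.4646 of the mass, i.e. 46.46%.

46.46 weight percent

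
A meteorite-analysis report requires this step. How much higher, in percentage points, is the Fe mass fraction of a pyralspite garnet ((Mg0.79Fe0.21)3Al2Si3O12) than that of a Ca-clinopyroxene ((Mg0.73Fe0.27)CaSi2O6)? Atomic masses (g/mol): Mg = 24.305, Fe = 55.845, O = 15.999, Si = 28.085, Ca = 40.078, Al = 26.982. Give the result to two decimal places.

First mineral: 35.182 g Fe in 422.992 g formula = 8.32 wt% Fe.
Second mineral: 15.078 g Fe in 225.063 g formula = 6.70 wt% Fe.
8.32% − 6.70% gives a difference of 1.62 percentage points.

1.62 percentage points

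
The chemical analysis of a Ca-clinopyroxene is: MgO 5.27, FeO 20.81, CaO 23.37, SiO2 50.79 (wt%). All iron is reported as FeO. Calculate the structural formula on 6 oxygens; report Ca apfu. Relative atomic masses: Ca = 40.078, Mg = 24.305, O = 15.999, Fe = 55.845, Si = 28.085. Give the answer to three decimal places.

MgO (M=40.304): mol = 0.13076; Mg = 0.13076, O = 0.13076.
FeO (M=71.844): mol = 0.28966; Fe = 0.28966, O = 0.28966.
CaO (M=56.077): mol = 0.41675; Ca = 0.41675, O = 0.41675.
SiO2 (M=60.083): mol = 0.84533; Si = 0.84533, O = 1.69066.
ΣO = 2.52783; factor = 6/ΣO = 2.37358.
Ca apfu = 0.41675 × 2.37358 = 0.989.

0.989 Ca apfu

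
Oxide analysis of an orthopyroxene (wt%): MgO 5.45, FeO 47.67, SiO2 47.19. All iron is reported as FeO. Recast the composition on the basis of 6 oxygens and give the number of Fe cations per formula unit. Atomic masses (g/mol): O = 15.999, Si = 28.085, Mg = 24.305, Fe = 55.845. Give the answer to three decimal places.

MgO: 5.45/40.304 = 0.13522 mol → 0.13522 mol Mg, 0.13522 mol O.
FeO: 47.67/71.844 = 0.66352 mol → 0.66352 mol Fe, 0.66352 mol O.
SiO2: 47.19/60.083 = 0.78541 mol → 0.78541 mol Si, 1.57082 mol O.
Total oxygen = 2.36956 mol. Normalization factor = 6/2.36956 = 2.53212.
Fe per 6 O = 0.66352 × 2.53212 = 1.680.

1.680 Fe apfu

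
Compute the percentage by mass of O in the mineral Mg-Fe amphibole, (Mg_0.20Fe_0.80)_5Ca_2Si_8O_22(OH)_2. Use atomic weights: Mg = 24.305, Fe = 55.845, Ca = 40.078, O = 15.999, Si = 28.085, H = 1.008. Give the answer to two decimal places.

40.91 wt%

Formula mass = 1×24.305 + 4×55.845 + 2×40.078 + 8×28.085 + 24×15.999 + 2×1.008 = 938.513 g/mol, of which 383.976 g is O.
So O makes up 383.976/938.513 = 0.4091 of the mass, i.e. 40.91%.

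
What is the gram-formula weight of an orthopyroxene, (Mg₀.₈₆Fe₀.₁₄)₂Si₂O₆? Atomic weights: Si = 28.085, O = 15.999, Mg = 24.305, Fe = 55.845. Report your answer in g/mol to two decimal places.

M = 1.72×24.305 + 0.28×55.845 + 2×28.085 + 6×15.999

209.61 g/mol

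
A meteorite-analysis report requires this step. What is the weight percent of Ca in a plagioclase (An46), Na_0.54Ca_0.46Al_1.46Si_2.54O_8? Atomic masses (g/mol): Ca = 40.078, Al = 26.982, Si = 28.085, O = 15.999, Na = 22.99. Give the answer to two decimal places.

Formula mass = 0.54·22.99 + 0.46·40.078 + 1.46·26.982 + 2.54·28.085 + 8·15.999 = 269.572 g/mol, of which 18.436 g is Ca.
So Ca makes up 18.436/269.572 = 0.0684 of the mass, i.e. 6.84%.

6.84 mass %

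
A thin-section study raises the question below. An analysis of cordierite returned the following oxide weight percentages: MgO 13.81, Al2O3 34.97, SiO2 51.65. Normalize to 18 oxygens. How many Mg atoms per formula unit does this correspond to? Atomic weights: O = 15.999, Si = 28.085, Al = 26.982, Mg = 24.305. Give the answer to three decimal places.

1.995 Mg apfu

MgO (M=40.304): mol = 0.34265; Mg = 0.34265, O = 0.34265.
Al2O3 (M=101.961): mol = 0.34297; Al = 0.68594, O = 1.02891.
SiO2 (M=60.083): mol = 0.85964; Si = 0.85964, O = 1.71928.
ΣO = 3.09084; factor = 18/ΣO = 5.82366.
Mg apfu = 0.34265 × 5.82366 = 1.995.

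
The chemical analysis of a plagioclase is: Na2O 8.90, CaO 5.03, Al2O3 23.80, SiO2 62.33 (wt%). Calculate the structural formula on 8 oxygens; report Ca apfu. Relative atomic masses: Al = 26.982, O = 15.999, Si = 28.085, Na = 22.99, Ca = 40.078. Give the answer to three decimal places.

Na2O (M=61.979): mol = 0.14360; Na = 0.28720, O = 0.14360.
CaO (M=56.077): mol = 0.08970; Ca = 0.08970, O = 0.08970.
Al2O3 (M=101.961): mol = 0.23342; Al = 0.46684, O = 0.70026.
SiO2 (M=60.083): mol = 1.03740; Si = 1.03740, O = 2.07480.
ΣO = 3.00836; factor = 8/ΣO = 2.65926.
Ca apfu = 0.08970 × 2.65926 = 0.239.

0.239 Ca apfu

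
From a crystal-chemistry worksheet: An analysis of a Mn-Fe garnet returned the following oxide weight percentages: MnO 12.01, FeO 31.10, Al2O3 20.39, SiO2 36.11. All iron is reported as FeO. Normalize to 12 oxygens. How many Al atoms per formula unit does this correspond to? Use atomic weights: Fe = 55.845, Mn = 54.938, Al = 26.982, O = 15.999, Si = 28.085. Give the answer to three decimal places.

12.01 wt% MnO ÷ 70.937 g/mol = 0.16931 mol, giving 0.16931 Mn and 0.16931 O.
31.10 wt% FeO ÷ 71.844 g/mol = 0.43288 mol, giving 0.43288 Fe and 0.43288 O.
20.39 wt% Al2O3 ÷ 101.961 g/mol = 0.19998 mol, giving 0.39996 Al and 0.59994 O.
36.11 wt% SiO2 ÷ 60.083 g/mol = 0.60100 mol, giving 0.60100 Si and 1.20200 O.
Oxygen sums to 2.40413; scaling by 12/2.40413 = 4.99141 puts the formula on 12 O.
Al: 0.39996 × 4.99141 = 1.996 atoms per formula unit.

1.996 Al apfu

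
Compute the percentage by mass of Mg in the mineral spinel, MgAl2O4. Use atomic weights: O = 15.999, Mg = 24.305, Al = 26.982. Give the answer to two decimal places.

Molar mass of MgAl2O4: 1×24.305 + 2×26.982 + 4×15.999 = 142.265 g/mol.
Mass of Mg per formula unit: 1 × 24.305 = 24.305 g.
Weight fraction Mg = 24.305 / 142.265 = 0.1708.

17.08 mass %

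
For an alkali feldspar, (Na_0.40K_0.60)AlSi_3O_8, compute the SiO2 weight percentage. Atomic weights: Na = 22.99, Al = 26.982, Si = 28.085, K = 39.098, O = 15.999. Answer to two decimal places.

Formula mass = 271.884 g/mol.
3 Si → 3.0000 mol SiO2 per formula unit; M(SiO2) = 60.083, so SiO2 mass = 180.249 g.
180.249/271.884 × 100 = 66.30 wt%.

66.30 wt%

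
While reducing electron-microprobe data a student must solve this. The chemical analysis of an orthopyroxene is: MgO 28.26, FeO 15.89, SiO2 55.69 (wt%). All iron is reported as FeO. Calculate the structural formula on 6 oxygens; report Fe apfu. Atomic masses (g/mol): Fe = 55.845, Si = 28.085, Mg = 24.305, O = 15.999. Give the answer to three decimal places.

MgO: 28.26/40.304 = 0.70117 mol → 0.70117 mol Mg, 0.70117 mol O.
FeO: 15.89/71.844 = 0.22117 mol → 0.22117 mol Fe, 0.22117 mol O.
SiO2: 55.69/60.083 = 0.92688 mol → 0.92688 mol Si, 1.85376 mol O.
Total oxygen = 2.77610 mol. Normalization factor = 6/2.77610 = 2.16131.
Fe per 6 O = 0.22117 × 2.16131 = 0.478.

0.478 Fe apfu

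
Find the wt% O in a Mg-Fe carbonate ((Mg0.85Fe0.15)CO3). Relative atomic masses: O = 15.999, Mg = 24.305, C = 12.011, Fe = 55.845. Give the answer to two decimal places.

53.90 wt%

M((Mg0.85Fe0.15)CO3) = 89.044 g/mol.
O contributes 3 × 15.999 = 47.997 g per mole.
47.997/89.044 = 0.5390 → 53.90%.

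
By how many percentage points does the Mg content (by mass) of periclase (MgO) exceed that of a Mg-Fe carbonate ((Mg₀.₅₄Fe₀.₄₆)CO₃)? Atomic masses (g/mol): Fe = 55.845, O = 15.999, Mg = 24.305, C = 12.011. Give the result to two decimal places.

Mg in MgO: molar mass 40.304 g/mol; 1×24.305 = 24.305 g → 60.30 wt%.
Mg in (Mg₀.₅₄Fe₀.₄₆)CO₃: molar mass 98.821 g/mol; 0.54×24.305 = 13.125 g → 13.28 wt%.
Difference = 60.30 − 13.28 = 47.02 percentage points.

47.02 percentage points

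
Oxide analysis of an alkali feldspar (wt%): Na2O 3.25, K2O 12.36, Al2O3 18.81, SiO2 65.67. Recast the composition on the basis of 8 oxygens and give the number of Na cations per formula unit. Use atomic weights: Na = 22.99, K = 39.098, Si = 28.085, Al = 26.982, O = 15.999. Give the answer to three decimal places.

0.287 Na apfu

Na2O: 3.25/61.979 = 0.05244 mol → 0.10488 mol Na, 0.05244 mol O.
K2O: 12.36/94.195 = 0.13122 mol → 0.26244 mol K, 0.13122 mol O.
Al2O3: 18.81/101.961 = 0.18448 mol → 0.36896 mol Al, 0.55344 mol O.
SiO2: 65.67/60.083 = 1.09299 mol → 1.09299 mol Si, 2.18598 mol O.
Total oxygen = 2.92308 mol. Normalization factor = 8/2.92308 = 2.73684.
Na per 8 O = 0.10488 × 2.73684 = 0.287.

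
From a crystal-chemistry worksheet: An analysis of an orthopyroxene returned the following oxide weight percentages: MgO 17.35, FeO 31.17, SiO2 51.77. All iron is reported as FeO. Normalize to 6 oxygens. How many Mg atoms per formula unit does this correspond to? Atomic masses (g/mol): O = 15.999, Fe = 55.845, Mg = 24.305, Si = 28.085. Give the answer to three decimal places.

MgO (M=40.304): mol = 0.43048; Mg = 0.43048, O = 0.43048.
FeO (M=71.844): mol = 0.43386; Fe = 0.43386, O = 0.43386.
SiO2 (M=60.083): mol = 0.86164; Si = 0.86164, O = 1.72328.
ΣO = 2.58762; factor = 6/ΣO = 2.31873.
Mg apfu = 0.43048 × 2.31873 = 0.998.

0.998 Mg apfu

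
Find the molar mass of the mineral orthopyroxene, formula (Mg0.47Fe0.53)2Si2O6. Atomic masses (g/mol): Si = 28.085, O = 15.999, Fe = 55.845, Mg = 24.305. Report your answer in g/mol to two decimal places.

234.21 g/mol

Mg: 0.94 × 24.305 = 22.8467
Fe: 1.06 × 55.845 = 59.1957
Si: 2 × 28.085 = 56.1700
O: 6 × 15.999 = 95.9940
Summing the contributions gives the formula mass.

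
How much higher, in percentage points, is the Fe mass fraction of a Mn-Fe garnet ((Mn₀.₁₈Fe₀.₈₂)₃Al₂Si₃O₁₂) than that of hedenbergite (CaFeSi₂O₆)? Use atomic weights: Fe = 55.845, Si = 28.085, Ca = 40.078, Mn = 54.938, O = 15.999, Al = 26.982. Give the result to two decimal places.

5.12 percentage points

M((Mn₀.₁₈Fe₀.₈₂)₃Al₂Si₃O₁₂) = 497.252 g/mol, so wt% Fe = 137.379/497.252 × 100 = 27.63%.
M(CaFeSi₂O₆) = 248.087 g/mol, so wt% Fe = 55.845/248.087 × 100 = 22.51%.
27.63 − 22.51 = 5.12 pp.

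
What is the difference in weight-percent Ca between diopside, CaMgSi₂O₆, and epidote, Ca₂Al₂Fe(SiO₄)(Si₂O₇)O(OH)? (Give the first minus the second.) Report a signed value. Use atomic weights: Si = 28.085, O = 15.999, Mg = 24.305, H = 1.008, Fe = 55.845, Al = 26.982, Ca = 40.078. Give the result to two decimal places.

Ca in CaMgSi₂O₆: molar mass 216.547 g/mol; 1×40.078 = 40.078 g → 18.51 wt%.
Ca in Ca₂Al₂Fe(SiO₄)(Si₂O₇)O(OH): molar mass 483.215 g/mol; 2×40.078 = 80.156 g → 16.59 wt%.
Difference = 18.51 − 16.59 = 1.92 percentage points.

1.92 percentage points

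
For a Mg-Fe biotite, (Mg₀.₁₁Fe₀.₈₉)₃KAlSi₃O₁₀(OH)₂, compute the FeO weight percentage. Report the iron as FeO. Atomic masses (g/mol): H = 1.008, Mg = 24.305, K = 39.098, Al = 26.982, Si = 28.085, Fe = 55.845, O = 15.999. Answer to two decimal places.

Formula mass = 501.466 g/mol.
2.67 Fe → 2.6700 mol FeO per formula unit; M(FeO) = 71.844, so FeO mass = 191.823 g.
191.823/501.466 × 100 = 38.25 wt%.

38.25 wt%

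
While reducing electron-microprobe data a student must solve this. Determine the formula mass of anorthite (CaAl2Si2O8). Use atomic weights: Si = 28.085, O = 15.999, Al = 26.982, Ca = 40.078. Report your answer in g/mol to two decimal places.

Ca: 1 × 40.078 = 40.0780
Al: 2 × 26.982 = 53.9640
Si: 2 × 28.085 = 56.1700
O: 8 × 15.999 = 127.9920
Summing the contributions gives the formula mass.

278.20 g/mol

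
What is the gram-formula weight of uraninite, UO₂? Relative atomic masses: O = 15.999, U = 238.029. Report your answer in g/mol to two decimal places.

The formula mass is the sum 1×238.029 + 2×15.999.

270.03 g/mol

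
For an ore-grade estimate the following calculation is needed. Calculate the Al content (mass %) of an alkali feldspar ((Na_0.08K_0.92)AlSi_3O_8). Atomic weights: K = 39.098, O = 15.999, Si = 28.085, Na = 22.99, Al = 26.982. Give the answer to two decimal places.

9.74 mass %

Molar mass of (Na_0.08K_0.92)AlSi_3O_8: 0.08×22.99 + 0.92×39.098 + 1×26.982 + 3×28.085 + 8×15.999 = 277.038 g/mol.
Mass of Al per formula unit: 1 × 26.982 = 26.982 g.
Weight fraction Al = 26.982 / 277.038 = 0.0974.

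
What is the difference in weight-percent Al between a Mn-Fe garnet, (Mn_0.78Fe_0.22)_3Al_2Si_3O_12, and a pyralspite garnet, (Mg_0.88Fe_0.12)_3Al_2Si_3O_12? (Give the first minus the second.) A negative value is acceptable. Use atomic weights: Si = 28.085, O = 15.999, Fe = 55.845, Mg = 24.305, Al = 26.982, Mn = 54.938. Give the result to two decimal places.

M((Mn_0.78Fe_0.22)_3Al_2Si_3O_12) = 495.620 g/mol, so wt% Al = 53.964/495.620 × 100 = 10.89%.
M((Mg_0.88Fe_0.12)_3Al_2Si_3O_12) = 414.476 g/mol, so wt% Al = 53.964/414.476 × 100 = 13.02%.
10.89 − 13.02 = -2.13 pp.

-2.13 percentage points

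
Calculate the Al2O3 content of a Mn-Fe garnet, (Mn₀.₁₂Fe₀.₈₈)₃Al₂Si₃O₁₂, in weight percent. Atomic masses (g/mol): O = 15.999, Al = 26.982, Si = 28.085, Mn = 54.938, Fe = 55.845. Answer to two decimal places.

20.50 wt%

M((Mn₀.₁₂Fe₀.₈₈)₃Al₂Si₃O₁₂) = 497.415 g/mol; M(Al2O3) = 101.961 g/mol.
Moles Al2O3 per formula unit = 2 Al ÷ 2 = 1.0000.
Al2O3 fraction = (1.0000 × 101.961) / 497.415 = 101.961/497.415 = 0.2050.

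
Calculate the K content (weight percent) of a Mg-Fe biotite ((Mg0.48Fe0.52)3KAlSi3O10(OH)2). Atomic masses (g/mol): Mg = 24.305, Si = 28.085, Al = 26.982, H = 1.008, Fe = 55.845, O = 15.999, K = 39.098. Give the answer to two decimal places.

8.38 weight percent

Molar mass of (Mg0.48Fe0.52)3KAlSi3O10(OH)2: 1.44*24.305 + 1.56*55.845 + 1*39.098 + 1*26.982 + 3*28.085 + 12*15.999 + 2*1.008 = 466.456 g/mol.
Mass of K per formula unit: 1 × 39.098 = 39.098 g.
Weight fraction K = 39.098 / 466.456 = 0.0838.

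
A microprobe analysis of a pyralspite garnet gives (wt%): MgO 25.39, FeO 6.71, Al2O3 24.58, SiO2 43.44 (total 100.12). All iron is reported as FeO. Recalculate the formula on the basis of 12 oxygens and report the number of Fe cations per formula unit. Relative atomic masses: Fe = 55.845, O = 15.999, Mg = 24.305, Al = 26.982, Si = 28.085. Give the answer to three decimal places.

0.387 Fe apfu

MgO (M=40.304): mol = 0.62996; Mg = 0.62996, O = 0.62996.
FeO (M=71.844): mol = 0.09340; Fe = 0.09340, O = 0.09340.
Al2O3 (M=101.961): mol = 0.24107; Al = 0.48214, O = 0.72321.
SiO2 (M=60.083): mol = 0.72300; Si = 0.72300, O = 1.44600.
ΣO = 2.89257; factor = 12/ΣO = 4.14856.
Fe apfu = 0.09340 × 4.14856 = 0.387.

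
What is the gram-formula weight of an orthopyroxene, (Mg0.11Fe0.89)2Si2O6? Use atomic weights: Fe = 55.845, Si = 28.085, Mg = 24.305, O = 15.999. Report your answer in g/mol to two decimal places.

M = 0.22×24.305 + 1.78×55.845 + 2×28.085 + 6×15.999

256.92 g/mol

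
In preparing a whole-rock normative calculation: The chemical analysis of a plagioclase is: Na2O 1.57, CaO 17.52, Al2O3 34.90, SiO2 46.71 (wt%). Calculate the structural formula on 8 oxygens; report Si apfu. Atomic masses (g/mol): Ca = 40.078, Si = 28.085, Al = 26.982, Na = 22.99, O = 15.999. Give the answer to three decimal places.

2.130 Si apfu

Na2O: 1.57/61.979 = 0.02533 mol → 0.05066 mol Na, 0.02533 mol O.
CaO: 17.52/56.077 = 0.31243 mol → 0.31243 mol Ca, 0.31243 mol O.
Al2O3: 34.90/101.961 = 0.34229 mol → 0.68458 mol Al, 1.02687 mol O.
SiO2: 46.71/60.083 = 0.77742 mol → 0.77742 mol Si, 1.55484 mol O.
Total oxygen = 2.91947 mol. Normalization factor = 8/2.91947 = 2.74022.
Si per 8 O = 0.77742 × 2.74022 = 2.130.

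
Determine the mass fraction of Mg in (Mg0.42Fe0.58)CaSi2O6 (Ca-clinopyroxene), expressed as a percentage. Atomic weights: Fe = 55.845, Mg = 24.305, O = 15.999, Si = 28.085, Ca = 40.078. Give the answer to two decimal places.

4.35 mass %

Molar mass of (Mg0.42Fe0.58)CaSi2O6: 0.42*24.305 + 0.58*55.845 + 1*40.078 + 2*28.085 + 6*15.999 = 234.840 g/mol.
Mass of Mg per formula unit: 0.42 × 24.305 = 10.208 g.
Weight fraction Mg = 10.208 / 234.840 = 0.0435.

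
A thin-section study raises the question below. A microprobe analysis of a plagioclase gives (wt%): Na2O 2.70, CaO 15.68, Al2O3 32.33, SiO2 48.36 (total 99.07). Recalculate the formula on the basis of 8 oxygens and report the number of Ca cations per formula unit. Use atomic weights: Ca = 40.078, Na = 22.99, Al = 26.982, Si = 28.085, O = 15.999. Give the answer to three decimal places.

2.70 wt% Na2O ÷ 61.979 g/mol = 0.04356 mol, giving 0.08712 Na and 0.04356 O.
15.68 wt% CaO ÷ 56.077 g/mol = 0.27962 mol, giving 0.27962 Ca and 0.27962 O.
32.33 wt% Al2O3 ÷ 101.961 g/mol = 0.31708 mol, giving 0.63416 Al and 0.95124 O.
48.36 wt% SiO2 ÷ 60.083 g/mol = 0.80489 mol, giving 0.80489 Si and 1.60978 O.
Oxygen sums to 2.88420; scaling by 8/2.88420 = 2.77373 puts the formula on 8 O.
Ca: 0.27962 × 2.77373 = 0.776 atoms per formula unit.

0.776 Ca apfu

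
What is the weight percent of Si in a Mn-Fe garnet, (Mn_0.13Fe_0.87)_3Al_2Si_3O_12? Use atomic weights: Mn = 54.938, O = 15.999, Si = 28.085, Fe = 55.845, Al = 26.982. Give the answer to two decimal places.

16.94 mass %

Molar mass of (Mn_0.13Fe_0.87)_3Al_2Si_3O_12: 0.39×54.938 + 2.61×55.845 + 2×26.982 + 3×28.085 + 12×15.999 = 497.388 g/mol.
Mass of Si per formula unit: 3 × 28.085 = 84.255 g.
Weight fraction Si = 84.255 / 497.388 = 0.1694.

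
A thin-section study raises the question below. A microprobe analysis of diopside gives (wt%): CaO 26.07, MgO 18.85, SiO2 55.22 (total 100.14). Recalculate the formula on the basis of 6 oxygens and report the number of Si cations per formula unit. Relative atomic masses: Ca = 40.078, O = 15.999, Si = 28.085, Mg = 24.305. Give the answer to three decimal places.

26.07 wt% CaO ÷ 56.077 g/mol = 0.46490 mol, giving 0.46490 Ca and 0.46490 O.
18.85 wt% MgO ÷ 40.304 g/mol = 0.46770 mol, giving 0.46770 Mg and 0.46770 O.
55.22 wt% SiO2 ÷ 60.083 g/mol = 0.91906 mol, giving 0.91906 Si and 1.83812 O.
Oxygen sums to 2.77072; scaling by 6/2.77072 = 2.16550 puts the formula on 6 O.
Si: 0.91906 × 2.16550 = 1.990 atoms per formula unit.

1.990 Si apfu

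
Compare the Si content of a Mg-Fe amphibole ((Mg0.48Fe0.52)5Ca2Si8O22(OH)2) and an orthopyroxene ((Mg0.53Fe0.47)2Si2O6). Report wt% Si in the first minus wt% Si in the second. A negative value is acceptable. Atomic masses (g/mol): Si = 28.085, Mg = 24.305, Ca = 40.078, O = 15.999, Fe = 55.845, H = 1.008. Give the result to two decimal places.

M((Mg0.48Fe0.52)5Ca2Si8O22(OH)2) = 894.357 g/mol, so wt% Si = 224.680/894.357 × 100 = 25.12%.
M((Mg0.53Fe0.47)2Si2O6) = 230.422 g/mol, so wt% Si = 56.170/230.422 × 100 = 24.38%.
25.12 − 24.38 = 0.74 pp.

0.74 percentage points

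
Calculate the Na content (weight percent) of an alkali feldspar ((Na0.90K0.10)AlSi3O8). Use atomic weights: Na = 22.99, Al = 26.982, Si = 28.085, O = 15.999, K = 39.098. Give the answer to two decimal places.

Formula mass = 0.90*22.99 + 0.10*39.098 + 1*26.982 + 3*28.085 + 8*15.999 = 263.830 g/mol, of which 20.691 g is Na.
So Na makes up 20.691/263.830 = 0.0784 of the mass, i.e. 7.84%.

7.84 weight percent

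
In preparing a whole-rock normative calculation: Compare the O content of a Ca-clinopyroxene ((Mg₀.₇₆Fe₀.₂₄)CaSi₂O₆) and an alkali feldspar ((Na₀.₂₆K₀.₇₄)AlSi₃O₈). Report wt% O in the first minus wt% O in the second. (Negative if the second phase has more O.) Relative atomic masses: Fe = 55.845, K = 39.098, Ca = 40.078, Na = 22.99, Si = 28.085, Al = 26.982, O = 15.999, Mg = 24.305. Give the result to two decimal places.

-3.86 percentage points

M((Mg₀.₇₆Fe₀.₂₄)CaSi₂O₆) = 224.117 g/mol, so wt% O = 95.994/224.117 × 100 = 42.83%.
M((Na₀.₂₆K₀.₇₄)AlSi₃O₈) = 274.139 g/mol, so wt% O = 127.992/274.139 × 100 = 46.69%.
42.83 − 46.69 = -3.86 pp.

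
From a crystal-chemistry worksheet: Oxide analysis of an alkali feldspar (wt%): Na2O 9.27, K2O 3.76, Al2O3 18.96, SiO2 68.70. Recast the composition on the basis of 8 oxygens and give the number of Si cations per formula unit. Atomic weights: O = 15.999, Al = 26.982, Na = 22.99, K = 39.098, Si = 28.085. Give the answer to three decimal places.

3.015 Si apfu

Na2O: 9.27/61.979 = 0.14957 mol → 0.29914 mol Na, 0.14957 mol O.
K2O: 3.76/94.195 = 0.03992 mol → 0.07984 mol K, 0.03992 mol O.
Al2O3: 18.96/101.961 = 0.18595 mol → 0.37190 mol Al, 0.55785 mol O.
SiO2: 68.70/60.083 = 1.14342 mol → 1.14342 mol Si, 2.28684 mol O.
Total oxygen = 3.03418 mol. Normalization factor = 8/3.03418 = 2.63663.
Si per 8 O = 1.14342 × 2.63663 = 3.015.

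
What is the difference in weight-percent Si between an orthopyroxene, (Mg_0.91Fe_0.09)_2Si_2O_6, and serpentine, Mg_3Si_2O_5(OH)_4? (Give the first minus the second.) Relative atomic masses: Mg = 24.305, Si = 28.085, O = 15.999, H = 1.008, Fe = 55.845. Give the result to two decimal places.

Si in (Mg_0.91Fe_0.09)_2Si_2O_6: molar mass 206.451 g/mol; 2×28.085 = 56.170 g → 27.21 wt%.
Si in Mg_3Si_2O_5(OH)_4: molar mass 277.108 g/mol; 2×28.085 = 56.170 g → 20.27 wt%.
Difference = 27.21 − 20.27 = 6.94 percentage points.

6.94 percentage points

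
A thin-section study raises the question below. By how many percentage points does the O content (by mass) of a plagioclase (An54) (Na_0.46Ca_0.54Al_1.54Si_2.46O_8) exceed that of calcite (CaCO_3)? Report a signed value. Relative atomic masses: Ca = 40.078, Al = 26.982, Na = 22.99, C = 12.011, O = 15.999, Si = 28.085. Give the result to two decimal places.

-0.70 percentage points

M(Na_0.46Ca_0.54Al_1.54Si_2.46O_8) = 270.851 g/mol, so wt% O = 127.992/270.851 × 100 = 47.26%.
M(CaCO_3) = 100.086 g/mol, so wt% O = 47.997/100.086 × 100 = 47.96%.
47.26 − 47.96 = -0.70 pp.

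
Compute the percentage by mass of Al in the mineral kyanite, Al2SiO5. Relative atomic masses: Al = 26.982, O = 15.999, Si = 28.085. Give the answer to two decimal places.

M(Al2SiO5) = 162.044 g/mol.
Al contributes 2 × 26.982 = 53.964 g per mole.
53.964/162.044 = 0.3330 → 33.30%.

33.30 mass %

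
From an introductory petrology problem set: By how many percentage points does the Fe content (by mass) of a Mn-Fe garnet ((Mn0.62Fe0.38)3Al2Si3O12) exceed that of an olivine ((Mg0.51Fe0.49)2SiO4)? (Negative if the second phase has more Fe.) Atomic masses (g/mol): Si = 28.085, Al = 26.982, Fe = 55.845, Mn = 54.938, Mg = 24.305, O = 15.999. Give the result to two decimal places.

Fe in (Mn0.62Fe0.38)3Al2Si3O12: molar mass 496.055 g/mol; 1.14×55.845 = 63.663 g → 12.83 wt%.
Fe in (Mg0.51Fe0.49)2SiO4: molar mass 171.600 g/mol; 0.98×55.845 = 54.728 g → 31.89 wt%.
Difference = 12.83 − 31.89 = -19.06 percentage points.

-19.06 percentage points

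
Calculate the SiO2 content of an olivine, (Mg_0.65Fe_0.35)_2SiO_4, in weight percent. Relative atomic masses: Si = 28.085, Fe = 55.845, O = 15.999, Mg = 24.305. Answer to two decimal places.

36.91 wt%

M((Mg_0.65Fe_0.35)_2SiO_4) = 162.769 g/mol; M(SiO2) = 60.083 g/mol.
Moles SiO2 per formula unit = 1 Si ÷ 1 = 1.0000.
SiO2 fraction = (1.0000 × 60.083) / 162.769 = 60.083/162.769 = 0.3691.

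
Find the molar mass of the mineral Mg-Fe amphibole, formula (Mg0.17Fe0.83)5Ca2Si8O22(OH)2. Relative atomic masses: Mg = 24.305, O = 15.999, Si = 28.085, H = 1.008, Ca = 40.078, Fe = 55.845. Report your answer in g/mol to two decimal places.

943.24 g/mol

M = 0.85*24.305 + 4.15*55.845 + 2*40.078 + 8*28.085 + 24*15.999 + 2*1.008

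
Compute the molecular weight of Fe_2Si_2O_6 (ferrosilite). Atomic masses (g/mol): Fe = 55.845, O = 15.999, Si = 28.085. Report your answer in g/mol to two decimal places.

The formula mass is the sum 2×55.845 + 2×28.085 + 6×15.999.

263.85 g/mol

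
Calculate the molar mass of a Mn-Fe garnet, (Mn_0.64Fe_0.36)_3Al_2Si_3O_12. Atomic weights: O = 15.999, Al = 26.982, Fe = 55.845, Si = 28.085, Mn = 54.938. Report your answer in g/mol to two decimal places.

496.00 g/mol

M = 1.92×54.938 + 1.08×55.845 + 2×26.982 + 3×28.085 + 12×15.999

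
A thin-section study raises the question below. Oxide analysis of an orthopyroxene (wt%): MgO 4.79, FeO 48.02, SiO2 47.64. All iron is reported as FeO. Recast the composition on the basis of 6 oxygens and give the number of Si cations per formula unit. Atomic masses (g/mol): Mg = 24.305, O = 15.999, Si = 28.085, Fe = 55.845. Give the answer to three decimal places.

4.79 wt% MgO ÷ 40.304 g/mol = 0.11885 mol, giving 0.11885 Mg and 0.11885 O.
48.02 wt% FeO ÷ 71.844 g/mol = 0.66839 mol, giving 0.66839 Fe and 0.66839 O.
47.64 wt% SiO2 ÷ 60.083 g/mol = 0.79290 mol, giving 0.79290 Si and 1.58580 O.
Oxygen sums to 2.37304; scaling by 6/2.37304 = 2.52840 puts the formula on 6 O.
Si: 0.79290 × 2.52840 = 2.005 atoms per formula unit.

2.005 Si apfu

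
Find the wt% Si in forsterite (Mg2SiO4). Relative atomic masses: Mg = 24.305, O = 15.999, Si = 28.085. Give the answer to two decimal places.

19.96 weight percent

Formula mass = 2*24.305 + 1*28.085 + 4*15.999 = 140.691 g/mol, of which 28.085 g is Si.
So Si makes up 28.085/140.691 = 0.1996 of the mass, i.e. 19.96%.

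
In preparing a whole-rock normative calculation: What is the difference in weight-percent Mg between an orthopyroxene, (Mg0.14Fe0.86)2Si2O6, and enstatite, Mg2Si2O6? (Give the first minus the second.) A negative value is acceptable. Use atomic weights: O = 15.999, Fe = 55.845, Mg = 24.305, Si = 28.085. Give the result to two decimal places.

-21.54 percentage points

M((Mg0.14Fe0.86)2Si2O6) = 255.023 g/mol, so wt% Mg = 6.805/255.023 × 100 = 2.67%.
M(Mg2Si2O6) = 200.774 g/mol, so wt% Mg = 48.610/200.774 × 100 = 24.21%.
2.67 − 24.21 = -21.54 pp.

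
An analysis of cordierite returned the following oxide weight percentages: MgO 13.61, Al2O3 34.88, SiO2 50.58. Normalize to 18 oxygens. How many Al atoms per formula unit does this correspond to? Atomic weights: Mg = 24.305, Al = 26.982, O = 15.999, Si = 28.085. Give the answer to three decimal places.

4.041 Al apfu

MgO (M=40.304): mol = 0.33768; Mg = 0.33768, O = 0.33768.
Al2O3 (M=101.961): mol = 0.34209; Al = 0.68418, O = 1.02627.
SiO2 (M=60.083): mol = 0.84184; Si = 0.84184, O = 1.68368.
ΣO = 3.04763; factor = 18/ΣO = 5.90623.
Al apfu = 0.68418 × 5.90623 = 4.041.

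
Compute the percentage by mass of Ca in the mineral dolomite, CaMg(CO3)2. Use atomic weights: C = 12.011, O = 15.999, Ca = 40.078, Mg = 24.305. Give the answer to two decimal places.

M(CaMg(CO3)2) = 184.399 g/mol.
Ca contributes 1 × 40.078 = 40.078 g per mole.
40.078/184.399 = 0.2173 → 21.73%.

21.73 wt%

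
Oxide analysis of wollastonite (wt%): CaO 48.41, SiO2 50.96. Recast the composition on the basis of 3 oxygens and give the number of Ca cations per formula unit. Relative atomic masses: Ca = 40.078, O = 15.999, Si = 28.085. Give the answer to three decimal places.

1.012 Ca apfu

CaO (M=56.077): mol = 0.86328; Ca = 0.86328, O = 0.86328.
SiO2 (M=60.083): mol = 0.84816; Si = 0.84816, O = 1.69632.
ΣO = 2.55960; factor = 3/ΣO = 1.17206.
Ca apfu = 0.86328 × 1.17206 = 1.012.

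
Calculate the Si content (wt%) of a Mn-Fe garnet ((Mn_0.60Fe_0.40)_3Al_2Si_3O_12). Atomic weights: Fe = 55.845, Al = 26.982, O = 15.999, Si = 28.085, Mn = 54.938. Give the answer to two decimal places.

Molar mass of (Mn_0.60Fe_0.40)_3Al_2Si_3O_12: 1.80×54.938 + 1.20×55.845 + 2×26.982 + 3×28.085 + 12×15.999 = 496.109 g/mol.
Mass of Si per formula unit: 3 × 28.085 = 84.255 g.
Weight fraction Si = 84.255 / 496.109 = 0.1698.

16.98 wt%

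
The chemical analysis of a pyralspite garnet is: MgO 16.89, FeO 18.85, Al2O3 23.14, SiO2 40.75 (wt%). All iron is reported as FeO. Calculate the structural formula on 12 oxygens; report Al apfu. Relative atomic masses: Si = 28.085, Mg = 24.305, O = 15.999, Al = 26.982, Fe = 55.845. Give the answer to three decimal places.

MgO: 16.89/40.304 = 0.41907 mol → 0.41907 mol Mg, 0.41907 mol O.
FeO: 18.85/71.844 = 0.26237 mol → 0.26237 mol Fe, 0.26237 mol O.
Al2O3: 23.14/101.961 = 0.22695 mol → 0.45390 mol Al, 0.68085 mol O.
SiO2: 40.75/60.083 = 0.67823 mol → 0.67823 mol Si, 1.35646 mol O.
Total oxygen = 2.71875 mol. Normalization factor = 12/2.71875 = 4.41379.
Al per 12 O = 0.45390 × 4.41379 = 2.003.

2.003 Al apfu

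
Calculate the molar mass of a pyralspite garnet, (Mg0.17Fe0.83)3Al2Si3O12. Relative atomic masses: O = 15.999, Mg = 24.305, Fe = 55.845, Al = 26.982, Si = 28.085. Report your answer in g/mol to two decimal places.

The formula mass is the sum 0.51*24.305 + 2.49*55.845 + 2*26.982 + 3*28.085 + 12*15.999.

481.66 g/mol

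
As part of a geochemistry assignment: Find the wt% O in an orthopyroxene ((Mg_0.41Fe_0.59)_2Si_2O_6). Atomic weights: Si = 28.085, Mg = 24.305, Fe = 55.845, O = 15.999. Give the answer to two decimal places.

Molar mass of (Mg_0.41Fe_0.59)_2Si_2O_6: 0.82*24.305 + 1.18*55.845 + 2*28.085 + 6*15.999 = 237.991 g/mol.
Mass of O per formula unit: 6 × 15.999 = 95.994 g.
Weight fraction O = 95.994 / 237.991 = 0.4034.

40.34 weight percent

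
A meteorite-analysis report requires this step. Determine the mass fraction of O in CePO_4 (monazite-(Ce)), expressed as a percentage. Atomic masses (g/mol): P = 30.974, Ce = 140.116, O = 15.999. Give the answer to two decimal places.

M(CePO_4) = 235.086 g/mol.
O contributes 4 × 15.999 = 63.996 g per mole.
63.996/235.086 = 0.2722 → 27.22%.

27.22 weight percent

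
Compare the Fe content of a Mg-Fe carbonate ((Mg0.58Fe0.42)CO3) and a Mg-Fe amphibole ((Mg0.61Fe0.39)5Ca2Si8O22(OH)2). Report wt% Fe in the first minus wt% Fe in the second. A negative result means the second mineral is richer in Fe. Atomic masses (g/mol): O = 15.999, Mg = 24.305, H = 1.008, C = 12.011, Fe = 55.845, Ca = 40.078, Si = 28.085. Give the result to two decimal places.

First mineral: 23.455 g Fe in 97.560 g formula = 24.04 wt% Fe.
Second mineral: 108.898 g Fe in 873.856 g formula = 12.46 wt% Fe.
24.04% − 12.46% gives a difference of 11.58 percentage points.

11.58 percentage points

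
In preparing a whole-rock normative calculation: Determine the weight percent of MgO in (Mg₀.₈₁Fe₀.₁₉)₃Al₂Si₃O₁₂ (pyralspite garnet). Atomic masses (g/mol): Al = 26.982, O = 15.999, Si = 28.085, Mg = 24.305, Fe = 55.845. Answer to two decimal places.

M((Mg₀.₈₁Fe₀.₁₉)₃Al₂Si₃O₁₂) = 421.100 g/mol; M(MgO) = 40.304 g/mol.
Moles MgO per formula unit = 2.43 Mg ÷ 1 = 2.4300.
MgO fraction = (2.4300 × 40.304) / 421.100 = 97.939/421.100 = 0.2326.

23.26 wt%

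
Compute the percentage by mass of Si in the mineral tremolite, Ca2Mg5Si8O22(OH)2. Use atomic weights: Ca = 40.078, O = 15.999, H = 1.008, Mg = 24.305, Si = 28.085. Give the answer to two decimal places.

M(Ca2Mg5Si8O22(OH)2) = 812.353 g/mol.
Si contributes 8 × 28.085 = 224.680 g per mole.
224.680/812.353 = 0.2766 → 27.66%.

27.66 weight percent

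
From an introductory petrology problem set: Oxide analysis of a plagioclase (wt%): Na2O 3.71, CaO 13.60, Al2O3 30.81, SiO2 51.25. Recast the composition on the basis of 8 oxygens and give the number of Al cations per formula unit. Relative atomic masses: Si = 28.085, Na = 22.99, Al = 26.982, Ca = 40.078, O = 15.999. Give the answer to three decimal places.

Na2O (M=61.979): mol = 0.05986; Na = 0.11972, O = 0.05986.
CaO (M=56.077): mol = 0.24252; Ca = 0.24252, O = 0.24252.
Al2O3 (M=101.961): mol = 0.30217; Al = 0.60434, O = 0.90651.
SiO2 (M=60.083): mol = 0.85299; Si = 0.85299, O = 1.70598.
ΣO = 2.91487; factor = 8/ΣO = 2.74455.
Al apfu = 0.60434 × 2.74455 = 1.659.

1.659 Al apfu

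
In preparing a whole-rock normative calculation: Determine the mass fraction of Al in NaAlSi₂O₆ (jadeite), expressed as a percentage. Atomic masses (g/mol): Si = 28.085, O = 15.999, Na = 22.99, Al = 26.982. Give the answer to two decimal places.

13.35 weight percent

Molar mass of NaAlSi₂O₆: 1×22.99 + 1×26.982 + 2×28.085 + 6×15.999 = 202.136 g/mol.
Mass of Al per formula unit: 1 × 26.982 = 26.982 g.
Weight fraction Al = 26.982 / 202.136 = 0.1335.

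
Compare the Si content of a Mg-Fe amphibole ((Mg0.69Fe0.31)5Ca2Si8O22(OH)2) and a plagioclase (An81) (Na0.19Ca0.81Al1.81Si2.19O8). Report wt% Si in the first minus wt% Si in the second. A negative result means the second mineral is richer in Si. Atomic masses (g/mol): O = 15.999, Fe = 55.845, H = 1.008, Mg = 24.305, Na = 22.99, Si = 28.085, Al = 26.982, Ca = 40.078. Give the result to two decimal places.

M((Mg0.69Fe0.31)5Ca2Si8O22(OH)2) = 861.240 g/mol, so wt% Si = 224.680/861.240 × 100 = 26.09%.
M(Na0.19Ca0.81Al1.81Si2.19O8) = 275.167 g/mol, so wt% Si = 61.506/275.167 × 100 = 22.35%.
26.09 − 22.35 = 3.74 pp.

3.74 percentage points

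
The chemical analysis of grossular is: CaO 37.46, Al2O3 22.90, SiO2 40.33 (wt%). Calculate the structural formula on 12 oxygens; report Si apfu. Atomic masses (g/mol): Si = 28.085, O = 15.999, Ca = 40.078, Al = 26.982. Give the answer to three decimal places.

3.001 Si apfu

37.46 wt% CaO ÷ 56.077 g/mol = 0.66801 mol, giving 0.66801 Ca and 0.66801 O.
22.90 wt% Al2O3 ÷ 101.961 g/mol = 0.22460 mol, giving 0.44920 Al and 0.67380 O.
40.33 wt% SiO2 ÷ 60.083 g/mol = 0.67124 mol, giving 0.67124 Si and 1.34248 O.
Oxygen sums to 2.68429; scaling by 12/2.68429 = 4.47046 puts the formula on 12 O.
Si: 0.67124 × 4.47046 = 3.001 atoms per formula unit.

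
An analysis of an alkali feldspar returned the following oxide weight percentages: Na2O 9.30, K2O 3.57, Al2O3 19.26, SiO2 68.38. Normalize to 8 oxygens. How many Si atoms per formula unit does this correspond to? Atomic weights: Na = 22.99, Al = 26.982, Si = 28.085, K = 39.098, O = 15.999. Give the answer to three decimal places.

Na2O: 9.30/61.979 = 0.15005 mol → 0.30010 mol Na, 0.15005 mol O.
K2O: 3.57/94.195 = 0.03790 mol → 0.07580 mol K, 0.03790 mol O.
Al2O3: 19.26/101.961 = 0.18890 mol → 0.37780 mol Al, 0.56670 mol O.
SiO2: 68.38/60.083 = 1.13809 mol → 1.13809 mol Si, 2.27618 mol O.
Total oxygen = 3.03083 mol. Normalization factor = 8/3.03083 = 2.63954.
Si per 8 O = 1.13809 × 2.63954 = 3.004.

3.004 Si apfu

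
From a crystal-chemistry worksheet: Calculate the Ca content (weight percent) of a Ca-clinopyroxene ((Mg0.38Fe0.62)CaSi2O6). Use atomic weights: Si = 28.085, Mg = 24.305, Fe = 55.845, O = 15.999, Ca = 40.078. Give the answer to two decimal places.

Formula mass = 0.38·24.305 + 0.62·55.845 + 1·40.078 + 2·28.085 + 6·15.999 = 236.102 g/mol, of which 40.078 g is Ca.
So Ca makes up 40.078/236.102 = 0.1697 of the mass, i.e. 16.97%.

16.97 weight percent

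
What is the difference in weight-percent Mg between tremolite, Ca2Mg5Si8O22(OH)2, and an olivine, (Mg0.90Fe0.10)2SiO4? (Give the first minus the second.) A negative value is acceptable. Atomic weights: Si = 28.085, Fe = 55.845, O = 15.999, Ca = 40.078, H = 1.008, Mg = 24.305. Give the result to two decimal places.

Mg in Ca2Mg5Si8O22(OH)2: molar mass 812.353 g/mol; 5×24.305 = 121.525 g → 14.96 wt%.
Mg in (Mg0.90Fe0.10)2SiO4: molar mass 146.999 g/mol; 1.80×24.305 = 43.749 g → 29.76 wt%.
Difference = 14.96 − 29.76 = -14.80 percentage points.

-14.80 percentage points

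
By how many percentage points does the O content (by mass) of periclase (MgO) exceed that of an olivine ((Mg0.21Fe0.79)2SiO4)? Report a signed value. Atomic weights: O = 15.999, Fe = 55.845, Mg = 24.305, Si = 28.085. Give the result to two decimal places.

O in MgO: molar mass 40.304 g/mol; 1×15.999 = 15.999 g → 39.70 wt%.
O in (Mg0.21Fe0.79)2SiO4: molar mass 190.524 g/mol; 4×15.999 = 63.996 g → 33.59 wt%.
Difference = 39.70 − 33.59 = 6.11 percentage points.

6.11 percentage points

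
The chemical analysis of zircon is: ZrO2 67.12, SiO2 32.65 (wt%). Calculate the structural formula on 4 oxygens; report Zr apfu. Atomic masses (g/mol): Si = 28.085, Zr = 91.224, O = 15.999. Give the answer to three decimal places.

ZrO2: 67.12/123.222 = 0.54471 mol → 0.54471 mol Zr, 1.08942 mol O.
SiO2: 32.65/60.083 = 0.54341 mol → 0.54341 mol Si, 1.08682 mol O.
Total oxygen = 2.17624 mol. Normalization factor = 4/2.17624 = 1.83803.
Zr per 4 O = 0.54471 × 1.83803 = 1.001.

1.001 Zr apfu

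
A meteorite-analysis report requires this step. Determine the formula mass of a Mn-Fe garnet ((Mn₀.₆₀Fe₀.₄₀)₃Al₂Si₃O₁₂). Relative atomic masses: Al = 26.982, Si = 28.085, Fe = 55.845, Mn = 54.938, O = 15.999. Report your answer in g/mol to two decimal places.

496.11 g/mol

The formula mass is the sum 1.80*54.938 + 1.20*55.845 + 2*26.982 + 3*28.085 + 12*15.999.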